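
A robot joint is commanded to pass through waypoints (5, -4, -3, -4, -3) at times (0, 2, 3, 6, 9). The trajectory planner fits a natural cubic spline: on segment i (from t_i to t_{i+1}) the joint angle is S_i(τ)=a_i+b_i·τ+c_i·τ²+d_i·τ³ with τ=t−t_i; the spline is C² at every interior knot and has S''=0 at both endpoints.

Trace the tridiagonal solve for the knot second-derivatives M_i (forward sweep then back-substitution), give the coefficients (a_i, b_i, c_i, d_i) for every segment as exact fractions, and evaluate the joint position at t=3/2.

  seg 0: a=5 b=-548/85 c=0 d=331/680
  seg 1: a=-4 b=-103/170 c=993/340 d=-447/340
  seg 2: a=-3 b=439/340 c=-87/85 d=295/1836
  seg 3: a=-4 b=-87/170 c=431/1020 d=-431/9180
S(3/2) = -16471/5440

Δ: Δ0=-9/2, Δ1=1, Δ2=-1/3, Δ3=1/3
row 1: diag=6, rhs=33; c'=1/6, d'=11/2
row 2: denom=8−1·1/6=47/6; d'=(-8−1·11/2)/(47/6)=-81/47
row 3: denom=12−3·18/47=510/47; d'=(4−3·-81/47)/(510/47)=431/510
back: M3=431/510
back: M2=-81/47−18/47·431/510=-174/85
back: M1=11/2−1/6·-174/85=993/170
M: M0=0, M1=993/170, M2=-174/85, M3=431/510, M4=0
seg 0: a=5, c=M0/2=0, d=(M1−M0)/(6·2)=331/680, b=Δ0−h0·(2M0+M1)/6=-548/85
seg 1: a=-4, c=M1/2=993/340, d=(M2−M1)/(6·1)=-447/340, b=Δ1−h1·(2M1+M2)/6=-103/170
seg 2: a=-3, c=M2/2=-87/85, d=(M3−M2)/(6·3)=295/1836, b=Δ2−h2·(2M2+M3)/6=439/340
seg 3: a=-4, c=M3/2=431/1020, d=(M4−M3)/(6·3)=-431/9180, b=Δ3−h3·(2M3+M4)/6=-87/170
t_q=3/2 → seg 0, τ=3/2; S=5+-548/85·τ+0·τ²+331/680·τ³=-16471/5440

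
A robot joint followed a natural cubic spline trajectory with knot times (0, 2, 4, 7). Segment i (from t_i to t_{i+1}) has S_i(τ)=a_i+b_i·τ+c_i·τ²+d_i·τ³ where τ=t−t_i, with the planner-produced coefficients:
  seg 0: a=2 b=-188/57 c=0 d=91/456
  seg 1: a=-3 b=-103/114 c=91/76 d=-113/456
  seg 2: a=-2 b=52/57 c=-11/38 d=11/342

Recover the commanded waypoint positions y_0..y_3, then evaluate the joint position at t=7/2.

y_0 = S_0(0) = a_0 = 2
y_1 = S_1(0) = a_1 = -3
y_2 = S_2(0) = a_2 = -2
y_3 = S_2(3) = -1
t_q=7/2 is in segment 1 (τ=3/2); S_1(τ)=-3037/1216

y_0=2 y_1=-3 y_2=-2 y_3=-1
S(7/2) = -3037/1216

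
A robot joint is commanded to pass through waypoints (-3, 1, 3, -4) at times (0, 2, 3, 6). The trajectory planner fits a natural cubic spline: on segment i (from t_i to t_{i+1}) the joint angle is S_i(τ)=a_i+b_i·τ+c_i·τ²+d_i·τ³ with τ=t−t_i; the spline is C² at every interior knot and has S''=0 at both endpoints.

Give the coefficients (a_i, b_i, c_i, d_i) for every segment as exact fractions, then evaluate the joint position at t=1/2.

Δ: Δ0=2, Δ1=2, Δ2=-7/3
row 1: diag=6, rhs=0; c'=1/6, d'=0
row 2: denom=8−1·1/6=47/6; d'=(-26−1·0)/(47/6)=-156/47
back: M2=-156/47
back: M1=0−1/6·-156/47=26/47
M: M0=0, M1=26/47, M2=-156/47, M3=0
seg 0: a=-3, c=M0/2=0, d=(M1−M0)/(6·2)=13/282, b=Δ0−h0·(2M0+M1)/6=256/141
seg 1: a=1, c=M1/2=13/47, d=(M2−M1)/(6·1)=-91/141, b=Δ1−h1·(2M1+M2)/6=334/141
seg 2: a=3, c=M2/2=-78/47, d=(M3−M2)/(6·3)=26/141, b=Δ2−h2·(2M2+M3)/6=139/141
t_q=1/2 → seg 0, τ=1/2; S=-3+256/141·τ+0·τ²+13/282·τ³=-1569/752

  seg 0: a=-3 b=256/141 c=0 d=13/282
  seg 1: a=1 b=334/141 c=13/47 d=-91/141
  seg 2: a=3 b=139/141 c=-78/47 d=26/141
S(1/2) = -1569/752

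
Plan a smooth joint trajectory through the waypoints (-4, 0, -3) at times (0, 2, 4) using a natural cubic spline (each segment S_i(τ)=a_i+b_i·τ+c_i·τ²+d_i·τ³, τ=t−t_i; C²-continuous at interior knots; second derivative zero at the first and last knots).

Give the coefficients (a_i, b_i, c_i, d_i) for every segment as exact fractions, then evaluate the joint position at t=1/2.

  seg 0: a=-4 b=23/8 c=0 d=-7/32
  seg 1: a=0 b=1/4 c=-21/16 d=7/32
S(1/2) = -663/256

Δ: Δ0=2, Δ1=-3/2
row 1: diag=8, rhs=-21; c'=1/4, d'=-21/8
back: M1=-21/8
M: M0=0, M1=-21/8, M2=0
seg 0: a=-4, c=M0/2=0, d=(M1−M0)/(6·2)=-7/32, b=Δ0−h0·(2M0+M1)/6=23/8
seg 1: a=0, c=M1/2=-21/16, d=(M2−M1)/(6·2)=7/32, b=Δ1−h1·(2M1+M2)/6=1/4
t_q=1/2 → seg 0, τ=1/2; S=-4+23/8·τ+0·τ²+-7/32·τ³=-663/256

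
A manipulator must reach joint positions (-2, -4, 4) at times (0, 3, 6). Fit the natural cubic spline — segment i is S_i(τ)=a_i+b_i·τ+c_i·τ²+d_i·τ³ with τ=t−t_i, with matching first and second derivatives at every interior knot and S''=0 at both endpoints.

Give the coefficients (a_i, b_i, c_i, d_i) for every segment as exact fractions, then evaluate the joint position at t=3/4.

  seg 0: a=-2 b=-3/2 c=0 d=5/54
  seg 1: a=-4 b=1 c=5/6 d=-5/54
S(3/4) = -395/128

Δ: Δ0=-2/3, Δ1=8/3
row 1: diag=12, rhs=20; c'=1/4, d'=5/3
back: M1=5/3
M: M0=0, M1=5/3, M2=0
seg 0: a=-2, c=M0/2=0, d=(M1−M0)/(6·3)=5/54, b=Δ0−h0·(2M0+M1)/6=-3/2
seg 1: a=-4, c=M1/2=5/6, d=(M2−M1)/(6·3)=-5/54, b=Δ1−h1·(2M1+M2)/6=1
t_q=3/4 → seg 0, τ=3/4; S=-2+-3/2·τ+0·τ²+5/54·τ³=-395/128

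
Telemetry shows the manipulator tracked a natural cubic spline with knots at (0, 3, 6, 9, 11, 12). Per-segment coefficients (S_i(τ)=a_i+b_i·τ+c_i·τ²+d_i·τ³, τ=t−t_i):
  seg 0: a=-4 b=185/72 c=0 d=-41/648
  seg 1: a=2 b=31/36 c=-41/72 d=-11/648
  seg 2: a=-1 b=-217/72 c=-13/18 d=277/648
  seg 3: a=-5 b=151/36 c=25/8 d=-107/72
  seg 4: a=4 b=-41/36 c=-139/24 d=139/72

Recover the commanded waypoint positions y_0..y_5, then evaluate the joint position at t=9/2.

y_0 = S_0(0) = a_0 = -4
y_1 = S_1(0) = a_1 = 2
y_2 = S_2(0) = a_2 = -1
y_3 = S_3(0) = a_3 = -5
y_4 = S_4(0) = a_4 = 4
y_5 = S_4(1) = -1
t_q=9/2 is in segment 1 (τ=3/2); S_1(τ)=125/64

y_0=-4 y_1=2 y_2=-1 y_3=-5 y_4=4 y_5=-1
S(9/2) = 125/64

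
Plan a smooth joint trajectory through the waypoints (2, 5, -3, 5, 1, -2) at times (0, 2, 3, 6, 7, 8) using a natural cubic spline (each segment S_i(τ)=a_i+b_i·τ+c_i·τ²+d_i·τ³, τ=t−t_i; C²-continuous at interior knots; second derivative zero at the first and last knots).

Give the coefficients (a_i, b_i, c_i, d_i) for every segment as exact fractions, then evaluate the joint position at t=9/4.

Δ: Δ0=3/2, Δ1=-8, Δ2=8/3, Δ3=-4, Δ4=-3
row 1: diag=6, rhs=-57; c'=1/6, d'=-19/2
row 2: denom=8−1·1/6=47/6; d'=(64−1·-19/2)/(47/6)=441/47
row 3: denom=8−3·18/47=322/47; d'=(-40−3·441/47)/(322/47)=-3203/322
row 4: denom=4−1·47/322=1241/322; d'=(6−1·-3203/322)/(1241/322)=5135/1241
back: M4=5135/1241
back: M3=-3203/322−47/322·5135/1241=-13094/1241
back: M2=441/47−18/47·-13094/1241=16659/1241
back: M1=-19/2−1/6·16659/1241=-14566/1241
M: M0=0, M1=-14566/1241, M2=16659/1241, M3=-13094/1241, M4=5135/1241, M5=0
seg 0: a=2, c=M0/2=0, d=(M1−M0)/(6·2)=-7283/7446, b=Δ0−h0·(2M0+M1)/6=40301/7446
seg 1: a=5, c=M1/2=-7283/1241, d=(M2−M1)/(6·1)=31225/7446, b=Δ1−h1·(2M1+M2)/6=-47095/7446
seg 2: a=-3, c=M2/2=16659/2482, d=(M3−M2)/(6·3)=-29753/22338, b=Δ2−h2·(2M2+M3)/6=-20408/3723
seg 3: a=5, c=M3/2=-6547/1241, d=(M4−M3)/(6·1)=18229/7446, b=Δ3−h3·(2M3+M4)/6=-8731/7446
seg 4: a=1, c=M4/2=5135/2482, d=(M5−M4)/(6·1)=-5135/7446, b=Δ4−h4·(2M4+M5)/6=-16304/3723
t_q=9/4 → seg 1, τ=1/4; S=5+-47095/7446·τ+-7283/1241·τ²+31225/7446·τ³=495211/158848

  seg 0: a=2 b=40301/7446 c=0 d=-7283/7446
  seg 1: a=5 b=-47095/7446 c=-7283/1241 d=31225/7446
  seg 2: a=-3 b=-20408/3723 c=16659/2482 d=-29753/22338
  seg 3: a=5 b=-8731/7446 c=-6547/1241 d=18229/7446
  seg 4: a=1 b=-16304/3723 c=5135/2482 d=-5135/7446
S(9/4) = 495211/158848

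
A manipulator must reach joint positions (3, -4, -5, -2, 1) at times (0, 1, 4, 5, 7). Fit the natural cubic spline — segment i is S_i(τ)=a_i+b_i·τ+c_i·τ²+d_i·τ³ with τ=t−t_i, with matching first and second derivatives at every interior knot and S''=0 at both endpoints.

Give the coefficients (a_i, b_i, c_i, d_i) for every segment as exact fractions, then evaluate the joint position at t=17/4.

Δ: Δ0=-7, Δ1=-1/3, Δ2=3, Δ3=3/2
row 1: diag=8, rhs=40; c'=3/8, d'=5
row 2: denom=8−3·3/8=55/8; d'=(20−3·5)/(55/8)=8/11
row 3: denom=6−1·8/55=322/55; d'=(-9−1·8/11)/(322/55)=-535/322
back: M3=-535/322
back: M2=8/11−8/55·-535/322=156/161
back: M1=5−3/8·156/161=1493/322
M: M0=0, M1=1493/322, M2=156/161, M3=-535/322, M4=0
seg 0: a=3, c=M0/2=0, d=(M1−M0)/(6·1)=1493/1932, b=Δ0−h0·(2M0+M1)/6=-15017/1932
seg 1: a=-4, c=M1/2=1493/644, d=(M2−M1)/(6·3)=-1181/5796, b=Δ1−h1·(2M1+M2)/6=-5269/966
seg 2: a=-5, c=M2/2=78/161, d=(M3−M2)/(6·1)=-121/276, b=Δ2−h2·(2M2+M3)/6=5707/1932
seg 3: a=-2, c=M3/2=-535/644, d=(M4−M3)/(6·2)=535/3864, b=Δ3−h3·(2M3+M4)/6=2519/966
t_q=17/4 → seg 2, τ=1/4; S=-5+5707/1932·τ+78/161·τ²+-121/276·τ³=-174677/41216

  seg 0: a=3 b=-15017/1932 c=0 d=1493/1932
  seg 1: a=-4 b=-5269/966 c=1493/644 d=-1181/5796
  seg 2: a=-5 b=5707/1932 c=78/161 d=-121/276
  seg 3: a=-2 b=2519/966 c=-535/644 d=535/3864
S(17/4) = -174677/41216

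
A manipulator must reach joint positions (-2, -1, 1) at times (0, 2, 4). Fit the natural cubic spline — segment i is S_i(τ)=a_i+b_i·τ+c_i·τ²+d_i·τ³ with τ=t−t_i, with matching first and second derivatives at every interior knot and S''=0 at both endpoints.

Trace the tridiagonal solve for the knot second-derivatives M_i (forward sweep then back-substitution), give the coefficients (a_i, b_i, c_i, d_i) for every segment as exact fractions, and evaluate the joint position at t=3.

  seg 0: a=-2 b=3/8 c=0 d=1/32
  seg 1: a=-1 b=3/4 c=3/16 d=-1/32
S(3) = -3/32

Δ: Δ0=1/2, Δ1=1
row 1: diag=8, rhs=3; c'=1/4, d'=3/8
back: M1=3/8
M: M0=0, M1=3/8, M2=0
seg 0: a=-2, c=M0/2=0, d=(M1−M0)/(6·2)=1/32, b=Δ0−h0·(2M0+M1)/6=3/8
seg 1: a=-1, c=M1/2=3/16, d=(M2−M1)/(6·2)=-1/32, b=Δ1−h1·(2M1+M2)/6=3/4
t_q=3 → seg 1, τ=1; S=-1+3/4·τ+3/16·τ²+-1/32·τ³=-3/32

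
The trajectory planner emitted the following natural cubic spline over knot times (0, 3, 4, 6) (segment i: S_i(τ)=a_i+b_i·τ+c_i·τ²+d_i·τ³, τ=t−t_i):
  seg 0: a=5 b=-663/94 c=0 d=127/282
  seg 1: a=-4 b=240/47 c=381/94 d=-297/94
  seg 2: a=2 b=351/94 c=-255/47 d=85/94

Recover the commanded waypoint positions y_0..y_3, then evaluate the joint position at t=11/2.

y_0 = S_0(0) = a_0 = 5
y_1 = S_1(0) = a_1 = -4
y_2 = S_2(0) = a_2 = 2
y_3 = S_2(2) = -5
t_q=11/2 is in segment 2 (τ=3/2); S_2(τ)=-1169/752

y_0=5 y_1=-4 y_2=2 y_3=-5
S(11/2) = -1169/752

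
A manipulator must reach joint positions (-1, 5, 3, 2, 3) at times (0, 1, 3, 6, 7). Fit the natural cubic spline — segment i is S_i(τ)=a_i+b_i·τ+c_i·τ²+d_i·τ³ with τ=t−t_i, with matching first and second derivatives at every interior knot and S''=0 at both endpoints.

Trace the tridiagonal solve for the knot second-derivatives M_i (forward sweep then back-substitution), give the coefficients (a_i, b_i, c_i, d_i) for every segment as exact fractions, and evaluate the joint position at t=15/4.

Δ: Δ0=6, Δ1=-1, Δ2=-1/3, Δ3=1
row 1: diag=6, rhs=-42; c'=1/3, d'=-7
row 2: denom=10−2·1/3=28/3; d'=(4−2·-7)/(28/3)=27/14
row 3: denom=8−3·9/28=197/28; d'=(8−3·27/14)/(197/28)=62/197
back: M3=62/197
back: M2=27/14−9/28·62/197=360/197
back: M1=-7−1/3·360/197=-1499/197
M: M0=0, M1=-1499/197, M2=360/197, M3=62/197, M4=0
seg 0: a=-1, c=M0/2=0, d=(M1−M0)/(6·1)=-1499/1182, b=Δ0−h0·(2M0+M1)/6=8591/1182
seg 1: a=5, c=M1/2=-1499/394, d=(M2−M1)/(6·2)=1859/2364, b=Δ1−h1·(2M1+M2)/6=2047/591
seg 2: a=3, c=M2/2=180/197, d=(M3−M2)/(6·3)=-149/1773, b=Δ2−h2·(2M2+M3)/6=-1370/591
seg 3: a=2, c=M3/2=31/197, d=(M4−M3)/(6·1)=-31/591, b=Δ3−h3·(2M3+M4)/6=529/591
t_q=15/4 → seg 2, τ=3/4; S=3+-1370/591·τ+180/197·τ²+-149/1773·τ³=21937/12608

  seg 0: a=-1 b=8591/1182 c=0 d=-1499/1182
  seg 1: a=5 b=2047/591 c=-1499/394 d=1859/2364
  seg 2: a=3 b=-1370/591 c=180/197 d=-149/1773
  seg 3: a=2 b=529/591 c=31/197 d=-31/591
S(15/4) = 21937/12608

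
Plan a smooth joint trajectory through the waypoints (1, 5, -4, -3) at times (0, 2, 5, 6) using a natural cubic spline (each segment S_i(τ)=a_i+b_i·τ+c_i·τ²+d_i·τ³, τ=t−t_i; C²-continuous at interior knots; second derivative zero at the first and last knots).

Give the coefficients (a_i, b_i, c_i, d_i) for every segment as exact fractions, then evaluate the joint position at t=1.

  seg 0: a=1 b=246/71 c=0 d=-26/71
  seg 1: a=5 b=-66/71 c=-156/71 d=107/213
  seg 2: a=-4 b=-39/71 c=165/71 d=-55/71
S(1) = 291/71

Δ: Δ0=2, Δ1=-3, Δ2=1
row 1: diag=10, rhs=-30; c'=3/10, d'=-3
row 2: denom=8−3·3/10=71/10; d'=(24−3·-3)/(71/10)=330/71
back: M2=330/71
back: M1=-3−3/10·330/71=-312/71
M: M0=0, M1=-312/71, M2=330/71, M3=0
seg 0: a=1, c=M0/2=0, d=(M1−M0)/(6·2)=-26/71, b=Δ0−h0·(2M0+M1)/6=246/71
seg 1: a=5, c=M1/2=-156/71, d=(M2−M1)/(6·3)=107/213, b=Δ1−h1·(2M1+M2)/6=-66/71
seg 2: a=-4, c=M2/2=165/71, d=(M3−M2)/(6·1)=-55/71, b=Δ2−h2·(2M2+M3)/6=-39/71
t_q=1 → seg 0, τ=1; S=1+246/71·τ+0·τ²+-26/71·τ³=291/71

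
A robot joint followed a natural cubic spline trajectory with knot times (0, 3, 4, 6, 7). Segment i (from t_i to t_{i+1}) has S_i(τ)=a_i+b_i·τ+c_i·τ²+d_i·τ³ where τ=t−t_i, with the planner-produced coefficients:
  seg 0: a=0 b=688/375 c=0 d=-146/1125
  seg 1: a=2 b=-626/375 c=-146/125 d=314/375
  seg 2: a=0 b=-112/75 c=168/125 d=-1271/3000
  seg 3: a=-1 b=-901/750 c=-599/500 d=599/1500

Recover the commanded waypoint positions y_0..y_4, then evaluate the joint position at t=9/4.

y_0 = S_0(0) = a_0 = 0
y_1 = S_1(0) = a_1 = 2
y_2 = S_2(0) = a_2 = 0
y_3 = S_3(0) = a_3 = -1
y_4 = S_3(1) = -3
t_q=9/4 is in segment 0 (τ=9/4); S_0(τ)=10599/4000

y_0=0 y_1=2 y_2=0 y_3=-1 y_4=-3
S(9/4) = 10599/4000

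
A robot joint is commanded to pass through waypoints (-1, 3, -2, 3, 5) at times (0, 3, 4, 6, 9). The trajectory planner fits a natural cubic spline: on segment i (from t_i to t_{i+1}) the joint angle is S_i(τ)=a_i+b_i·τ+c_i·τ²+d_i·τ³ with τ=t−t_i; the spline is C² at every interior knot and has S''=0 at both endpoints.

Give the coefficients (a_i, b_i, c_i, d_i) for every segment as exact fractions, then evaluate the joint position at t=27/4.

  seg 0: a=-1 b=314/73 c=0 d=-650/1971
  seg 1: a=3 b=-336/73 c=-650/219 d=563/219
  seg 2: a=-2 b=-619/219 c=1039/219 d=-1823/1752
  seg 3: a=3 b=535/146 c=-1313/876 d=1313/7884
S(27/4) = 92981/18688

Δ: Δ0=4/3, Δ1=-5, Δ2=5/2, Δ3=2/3
row 1: diag=8, rhs=-38; c'=1/8, d'=-19/4
row 2: denom=6−1·1/8=47/8; d'=(45−1·-19/4)/(47/8)=398/47
row 3: denom=10−2·16/47=438/47; d'=(-11−2·398/47)/(438/47)=-1313/438
back: M3=-1313/438
back: M2=398/47−16/47·-1313/438=2078/219
back: M1=-19/4−1/8·2078/219=-1300/219
M: M0=0, M1=-1300/219, M2=2078/219, M3=-1313/438, M4=0
seg 0: a=-1, c=M0/2=0, d=(M1−M0)/(6·3)=-650/1971, b=Δ0−h0·(2M0+M1)/6=314/73
seg 1: a=3, c=M1/2=-650/219, d=(M2−M1)/(6·1)=563/219, b=Δ1−h1·(2M1+M2)/6=-336/73
seg 2: a=-2, c=M2/2=1039/219, d=(M3−M2)/(6·2)=-1823/1752, b=Δ2−h2·(2M2+M3)/6=-619/219
seg 3: a=3, c=M3/2=-1313/876, d=(M4−M3)/(6·3)=1313/7884, b=Δ3−h3·(2M3+M4)/6=535/146
t_q=27/4 → seg 3, τ=3/4; S=3+535/146·τ+-1313/876·τ²+1313/7884·τ³=92981/18688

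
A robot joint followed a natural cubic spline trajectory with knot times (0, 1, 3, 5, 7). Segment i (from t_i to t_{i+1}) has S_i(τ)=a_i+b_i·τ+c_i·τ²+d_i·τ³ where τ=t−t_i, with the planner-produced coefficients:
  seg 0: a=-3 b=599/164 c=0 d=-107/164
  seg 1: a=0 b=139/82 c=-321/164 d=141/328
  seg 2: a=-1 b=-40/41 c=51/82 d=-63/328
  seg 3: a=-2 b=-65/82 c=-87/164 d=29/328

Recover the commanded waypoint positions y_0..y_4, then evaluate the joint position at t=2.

y_0 = S_0(0) = a_0 = -3
y_1 = S_1(0) = a_1 = 0
y_2 = S_2(0) = a_2 = -1
y_3 = S_3(0) = a_3 = -2
y_4 = S_3(2) = -5
t_q=2 is in segment 1 (τ=1); S_1(τ)=55/328

y_0=-3 y_1=0 y_2=-1 y_3=-2 y_4=-5
S(2) = 55/328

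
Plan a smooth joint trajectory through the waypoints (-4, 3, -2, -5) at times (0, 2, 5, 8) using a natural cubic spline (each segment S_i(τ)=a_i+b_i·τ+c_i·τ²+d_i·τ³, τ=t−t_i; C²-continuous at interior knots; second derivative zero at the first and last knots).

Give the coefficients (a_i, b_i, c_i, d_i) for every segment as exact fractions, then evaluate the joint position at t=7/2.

Δ: Δ0=7/2, Δ1=-5/3, Δ2=-1
row 1: diag=10, rhs=-31; c'=3/10, d'=-31/10
row 2: denom=12−3·3/10=111/10; d'=(4−3·-31/10)/(111/10)=133/111
back: M2=133/111
back: M1=-31/10−3/10·133/111=-128/37
M: M0=0, M1=-128/37, M2=133/111, M3=0
seg 0: a=-4, c=M0/2=0, d=(M1−M0)/(6·2)=-32/111, b=Δ0−h0·(2M0+M1)/6=1033/222
seg 1: a=3, c=M1/2=-64/37, d=(M2−M1)/(6·3)=517/1998, b=Δ1−h1·(2M1+M2)/6=265/222
seg 2: a=-2, c=M2/2=133/222, d=(M3−M2)/(6·3)=-133/1998, b=Δ2−h2·(2M2+M3)/6=-244/111
t_q=7/2 → seg 1, τ=3/2; S=3+265/222·τ+-64/37·τ²+517/1998·τ³=1049/592

  seg 0: a=-4 b=1033/222 c=0 d=-32/111
  seg 1: a=3 b=265/222 c=-64/37 d=517/1998
  seg 2: a=-2 b=-244/111 c=133/222 d=-133/1998
S(7/2) = 1049/592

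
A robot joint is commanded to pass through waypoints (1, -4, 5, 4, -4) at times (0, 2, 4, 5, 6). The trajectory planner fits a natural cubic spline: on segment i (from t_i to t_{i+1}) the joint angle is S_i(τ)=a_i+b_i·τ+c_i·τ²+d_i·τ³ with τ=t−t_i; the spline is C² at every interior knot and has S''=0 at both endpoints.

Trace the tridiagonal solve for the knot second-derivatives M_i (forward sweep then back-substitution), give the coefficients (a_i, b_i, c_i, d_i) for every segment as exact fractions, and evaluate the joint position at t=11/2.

  seg 0: a=1 b=-401/84 c=0 d=191/336
  seg 1: a=-4 b=43/21 c=191/56 d=-367/336
  seg 2: a=5 b=31/12 c=-22/7 d=-37/84
  seg 3: a=4 b=-211/42 c=-125/28 d=125/84
S(11/2) = 125/224

Δ: Δ0=-5/2, Δ1=9/2, Δ2=-1, Δ3=-8
row 1: diag=8, rhs=42; c'=1/4, d'=21/4
row 2: denom=6−2·1/4=11/2; d'=(-33−2·21/4)/(11/2)=-87/11
row 3: denom=4−1·2/11=42/11; d'=(-42−1·-87/11)/(42/11)=-125/14
back: M3=-125/14
back: M2=-87/11−2/11·-125/14=-44/7
back: M1=21/4−1/4·-44/7=191/28
M: M0=0, M1=191/28, M2=-44/7, M3=-125/14, M4=0
seg 0: a=1, c=M0/2=0, d=(M1−M0)/(6·2)=191/336, b=Δ0−h0·(2M0+M1)/6=-401/84
seg 1: a=-4, c=M1/2=191/56, d=(M2−M1)/(6·2)=-367/336, b=Δ1−h1·(2M1+M2)/6=43/21
seg 2: a=5, c=M2/2=-22/7, d=(M3−M2)/(6·1)=-37/84, b=Δ2−h2·(2M2+M3)/6=31/12
seg 3: a=4, c=M3/2=-125/28, d=(M4−M3)/(6·1)=125/84, b=Δ3−h3·(2M3+M4)/6=-211/42
t_q=11/2 → seg 3, τ=1/2; S=4+-211/42·τ+-125/28·τ²+125/84·τ³=125/224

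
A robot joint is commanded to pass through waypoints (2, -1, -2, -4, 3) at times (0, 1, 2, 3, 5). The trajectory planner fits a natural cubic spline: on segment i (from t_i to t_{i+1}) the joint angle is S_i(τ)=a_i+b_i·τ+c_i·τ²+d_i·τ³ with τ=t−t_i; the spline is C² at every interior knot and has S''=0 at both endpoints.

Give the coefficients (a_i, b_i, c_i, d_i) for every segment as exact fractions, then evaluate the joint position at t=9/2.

  seg 0: a=2 b=-631/172 c=0 d=115/172
  seg 1: a=-1 b=-143/86 c=345/172 d=-231/172
  seg 2: a=-2 b=-289/172 c=-87/43 d=293/172
  seg 3: a=-4 b=-53/86 c=531/172 d=-177/344
S(9/2) = 785/2752

Δ: Δ0=-3, Δ1=-1, Δ2=-2, Δ3=7/2
row 1: diag=4, rhs=12; c'=1/4, d'=3
row 2: denom=4−1·1/4=15/4; d'=(-6−1·3)/(15/4)=-12/5
row 3: denom=6−1·4/15=86/15; d'=(33−1·-12/5)/(86/15)=531/86
back: M3=531/86
back: M2=-12/5−4/15·531/86=-174/43
back: M1=3−1/4·-174/43=345/86
M: M0=0, M1=345/86, M2=-174/43, M3=531/86, M4=0
seg 0: a=2, c=M0/2=0, d=(M1−M0)/(6·1)=115/172, b=Δ0−h0·(2M0+M1)/6=-631/172
seg 1: a=-1, c=M1/2=345/172, d=(M2−M1)/(6·1)=-231/172, b=Δ1−h1·(2M1+M2)/6=-143/86
seg 2: a=-2, c=M2/2=-87/43, d=(M3−M2)/(6·1)=293/172, b=Δ2−h2·(2M2+M3)/6=-289/172
seg 3: a=-4, c=M3/2=531/172, d=(M4−M3)/(6·2)=-177/344, b=Δ3−h3·(2M3+M4)/6=-53/86
t_q=9/2 → seg 3, τ=3/2; S=-4+-53/86·τ+531/172·τ²+-177/344·τ³=785/2752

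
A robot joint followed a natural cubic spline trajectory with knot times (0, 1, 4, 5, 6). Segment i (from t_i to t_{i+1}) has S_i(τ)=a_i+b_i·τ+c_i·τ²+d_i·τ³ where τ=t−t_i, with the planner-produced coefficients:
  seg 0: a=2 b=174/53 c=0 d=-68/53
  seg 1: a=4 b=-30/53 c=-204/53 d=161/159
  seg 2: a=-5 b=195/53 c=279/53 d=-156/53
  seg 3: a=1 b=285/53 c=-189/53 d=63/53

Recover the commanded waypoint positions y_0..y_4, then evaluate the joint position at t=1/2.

y_0=2 y_1=4 y_2=-5 y_3=1 y_4=4
S(1/2) = 369/106

y_0 = S_0(0) = a_0 = 2
y_1 = S_1(0) = a_1 = 4
y_2 = S_2(0) = a_2 = -5
y_3 = S_3(0) = a_3 = 1
y_4 = S_3(1) = 4
t_q=1/2 is in segment 0 (τ=1/2); S_0(τ)=369/106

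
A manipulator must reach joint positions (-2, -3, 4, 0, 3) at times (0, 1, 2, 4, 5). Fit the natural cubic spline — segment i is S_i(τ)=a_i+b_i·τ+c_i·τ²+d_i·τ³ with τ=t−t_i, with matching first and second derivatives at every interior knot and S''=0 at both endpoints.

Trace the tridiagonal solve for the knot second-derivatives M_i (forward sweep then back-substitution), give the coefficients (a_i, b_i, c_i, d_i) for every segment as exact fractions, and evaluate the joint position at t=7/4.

Δ: Δ0=-1, Δ1=7, Δ2=-2, Δ3=3
row 1: diag=4, rhs=48; c'=1/4, d'=12
row 2: denom=6−1·1/4=23/4; d'=(-54−1·12)/(23/4)=-264/23
row 3: denom=6−2·8/23=122/23; d'=(30−2·-264/23)/(122/23)=609/61
back: M3=609/61
back: M2=-264/23−8/23·609/61=-912/61
back: M1=12−1/4·-912/61=960/61
M: M0=0, M1=960/61, M2=-912/61, M3=609/61, M4=0
seg 0: a=-2, c=M0/2=0, d=(M1−M0)/(6·1)=160/61, b=Δ0−h0·(2M0+M1)/6=-221/61
seg 1: a=-3, c=M1/2=480/61, d=(M2−M1)/(6·1)=-312/61, b=Δ1−h1·(2M1+M2)/6=259/61
seg 2: a=4, c=M2/2=-456/61, d=(M3−M2)/(6·2)=507/244, b=Δ2−h2·(2M2+M3)/6=283/61
seg 3: a=0, c=M3/2=609/122, d=(M4−M3)/(6·1)=-203/122, b=Δ3−h3·(2M3+M4)/6=-20/61
t_q=7/4 → seg 1, τ=3/4; S=-3+259/61·τ+480/61·τ²+-312/61·τ³=1197/488

  seg 0: a=-2 b=-221/61 c=0 d=160/61
  seg 1: a=-3 b=259/61 c=480/61 d=-312/61
  seg 2: a=4 b=283/61 c=-456/61 d=507/244
  seg 3: a=0 b=-20/61 c=609/122 d=-203/122
S(7/4) = 1197/488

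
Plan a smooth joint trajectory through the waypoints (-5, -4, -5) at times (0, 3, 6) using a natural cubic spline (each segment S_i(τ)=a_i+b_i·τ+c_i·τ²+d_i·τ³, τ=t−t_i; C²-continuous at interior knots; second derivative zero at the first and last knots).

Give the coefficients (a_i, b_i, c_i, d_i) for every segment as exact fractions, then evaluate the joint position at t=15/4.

  seg 0: a=-5 b=1/2 c=0 d=-1/54
  seg 1: a=-4 b=0 c=-1/6 d=1/54
S(15/4) = -523/128

Δ: Δ0=1/3, Δ1=-1/3
row 1: diag=12, rhs=-4; c'=1/4, d'=-1/3
back: M1=-1/3
M: M0=0, M1=-1/3, M2=0
seg 0: a=-5, c=M0/2=0, d=(M1−M0)/(6·3)=-1/54, b=Δ0−h0·(2M0+M1)/6=1/2
seg 1: a=-4, c=M1/2=-1/6, d=(M2−M1)/(6·3)=1/54, b=Δ1−h1·(2M1+M2)/6=0
t_q=15/4 → seg 1, τ=3/4; S=-4+0·τ+-1/6·τ²+1/54·τ³=-523/128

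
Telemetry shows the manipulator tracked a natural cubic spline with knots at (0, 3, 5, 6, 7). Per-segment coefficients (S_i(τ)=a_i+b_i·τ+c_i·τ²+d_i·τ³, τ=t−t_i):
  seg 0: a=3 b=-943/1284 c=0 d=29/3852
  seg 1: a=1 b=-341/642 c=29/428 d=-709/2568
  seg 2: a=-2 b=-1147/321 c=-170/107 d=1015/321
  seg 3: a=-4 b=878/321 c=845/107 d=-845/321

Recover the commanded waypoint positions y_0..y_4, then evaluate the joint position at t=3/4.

y_0=3 y_1=1 y_2=-2 y_3=-4 y_4=4
S(3/4) = 67175/27392

y_0 = S_0(0) = a_0 = 3
y_1 = S_1(0) = a_1 = 1
y_2 = S_2(0) = a_2 = -2
y_3 = S_3(0) = a_3 = -4
y_4 = S_3(1) = 4
t_q=3/4 is in segment 0 (τ=3/4); S_0(τ)=67175/27392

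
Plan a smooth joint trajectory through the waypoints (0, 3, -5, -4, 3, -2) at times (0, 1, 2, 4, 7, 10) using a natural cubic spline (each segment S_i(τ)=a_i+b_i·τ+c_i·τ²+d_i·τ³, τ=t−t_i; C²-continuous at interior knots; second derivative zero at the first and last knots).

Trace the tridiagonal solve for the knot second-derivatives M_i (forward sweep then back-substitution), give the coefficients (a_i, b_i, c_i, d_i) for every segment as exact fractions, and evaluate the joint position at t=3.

  seg 0: a=0 b=29513/4722 c=0 d=-15347/4722
  seg 1: a=3 b=-8264/2361 c=-15347/1574 d=24793/4722
  seg 2: a=-5 b=-34231/4722 c=4723/787 d=-5021/4722
  seg 3: a=-4 b=18869/4722 c=-298/787 d=-829/14166
  seg 4: a=3 b=340/2361 c=-1425/1574 d=475/4722
S(3) = -5754/787

Δ: Δ0=3, Δ1=-8, Δ2=1/2, Δ3=7/3, Δ4=-5/3
row 1: diag=4, rhs=-66; c'=1/4, d'=-33/2
row 2: denom=6−1·1/4=23/4; d'=(51−1·-33/2)/(23/4)=270/23
row 3: denom=10−2·8/23=214/23; d'=(11−2·270/23)/(214/23)=-287/214
row 4: denom=12−3·69/214=2361/214; d'=(-24−3·-287/214)/(2361/214)=-1425/787
back: M4=-1425/787
back: M3=-287/214−69/214·-1425/787=-596/787
back: M2=270/23−8/23·-596/787=9446/787
back: M1=-33/2−1/4·9446/787=-15347/787
M: M0=0, M1=-15347/787, M2=9446/787, M3=-596/787, M4=-1425/787, M5=0
seg 0: a=0, c=M0/2=0, d=(M1−M0)/(6·1)=-15347/4722, b=Δ0−h0·(2M0+M1)/6=29513/4722
seg 1: a=3, c=M1/2=-15347/1574, d=(M2−M1)/(6·1)=24793/4722, b=Δ1−h1·(2M1+M2)/6=-8264/2361
seg 2: a=-5, c=M2/2=4723/787, d=(M3−M2)/(6·2)=-5021/4722, b=Δ2−h2·(2M2+M3)/6=-34231/4722
seg 3: a=-4, c=M3/2=-298/787, d=(M4−M3)/(6·3)=-829/14166, b=Δ3−h3·(2M3+M4)/6=18869/4722
seg 4: a=3, c=M4/2=-1425/1574, d=(M5−M4)/(6·3)=475/4722, b=Δ4−h4·(2M4+M5)/6=340/2361
t_q=3 → seg 2, τ=1; S=-5+-34231/4722·τ+4723/787·τ²+-5021/4722·τ³=-5754/787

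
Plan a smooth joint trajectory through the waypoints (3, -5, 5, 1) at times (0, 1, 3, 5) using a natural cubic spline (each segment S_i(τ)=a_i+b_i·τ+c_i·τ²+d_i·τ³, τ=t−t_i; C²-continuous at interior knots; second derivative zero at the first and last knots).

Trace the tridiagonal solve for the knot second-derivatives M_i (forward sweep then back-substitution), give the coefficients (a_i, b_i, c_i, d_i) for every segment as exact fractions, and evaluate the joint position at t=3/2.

Δ: Δ0=-8, Δ1=5, Δ2=-2
row 1: diag=6, rhs=78; c'=1/3, d'=13
row 2: denom=8−2·1/3=22/3; d'=(-42−2·13)/(22/3)=-102/11
back: M2=-102/11
back: M1=13−1/3·-102/11=177/11
M: M0=0, M1=177/11, M2=-102/11, M3=0
seg 0: a=3, c=M0/2=0, d=(M1−M0)/(6·1)=59/22, b=Δ0−h0·(2M0+M1)/6=-235/22
seg 1: a=-5, c=M1/2=177/22, d=(M2−M1)/(6·2)=-93/44, b=Δ1−h1·(2M1+M2)/6=-29/11
seg 2: a=5, c=M2/2=-51/11, d=(M3−M2)/(6·2)=17/22, b=Δ2−h2·(2M2+M3)/6=46/11
t_q=3/2 → seg 1, τ=1/2; S=-5+-29/11·τ+177/22·τ²+-93/44·τ³=-1609/352

  seg 0: a=3 b=-235/22 c=0 d=59/22
  seg 1: a=-5 b=-29/11 c=177/22 d=-93/44
  seg 2: a=5 b=46/11 c=-51/11 d=17/22
S(3/2) = -1609/352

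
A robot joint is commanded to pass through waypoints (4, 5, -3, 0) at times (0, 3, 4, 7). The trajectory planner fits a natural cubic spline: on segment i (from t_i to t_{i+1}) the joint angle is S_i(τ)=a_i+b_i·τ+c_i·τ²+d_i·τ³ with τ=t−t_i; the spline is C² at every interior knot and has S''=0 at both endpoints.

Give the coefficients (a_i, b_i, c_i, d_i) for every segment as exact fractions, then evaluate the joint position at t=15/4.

Δ: Δ0=1/3, Δ1=-8, Δ2=1
row 1: diag=8, rhs=-50; c'=1/8, d'=-25/4
row 2: denom=8−1·1/8=63/8; d'=(54−1·-25/4)/(63/8)=482/63
back: M2=482/63
back: M1=-25/4−1/8·482/63=-454/63
M: M0=0, M1=-454/63, M2=482/63, M3=0
seg 0: a=4, c=M0/2=0, d=(M1−M0)/(6·3)=-227/567, b=Δ0−h0·(2M0+M1)/6=248/63
seg 1: a=5, c=M1/2=-227/63, d=(M2−M1)/(6·1)=52/21, b=Δ1−h1·(2M1+M2)/6=-433/63
seg 2: a=-3, c=M2/2=241/63, d=(M3−M2)/(6·3)=-241/567, b=Δ2−h2·(2M2+M3)/6=-419/63
t_q=15/4 → seg 1, τ=3/4; S=5+-433/63·τ+-227/63·τ²+52/21·τ³=-191/168

  seg 0: a=4 b=248/63 c=0 d=-227/567
  seg 1: a=5 b=-433/63 c=-227/63 d=52/21
  seg 2: a=-3 b=-419/63 c=241/63 d=-241/567
S(15/4) = -191/168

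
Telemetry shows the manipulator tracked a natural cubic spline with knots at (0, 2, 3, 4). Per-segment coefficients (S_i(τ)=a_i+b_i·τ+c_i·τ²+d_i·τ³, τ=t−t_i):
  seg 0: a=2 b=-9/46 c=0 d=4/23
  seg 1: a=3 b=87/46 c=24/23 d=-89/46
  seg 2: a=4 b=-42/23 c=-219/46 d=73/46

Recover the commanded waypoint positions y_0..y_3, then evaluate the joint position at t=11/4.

y_0=2 y_1=3 y_2=4 y_3=-1
S(11/4) = 12333/2944

y_0 = S_0(0) = a_0 = 2
y_1 = S_1(0) = a_1 = 3
y_2 = S_2(0) = a_2 = 4
y_3 = S_2(1) = -1
t_q=11/4 is in segment 1 (τ=3/4); S_1(τ)=12333/2944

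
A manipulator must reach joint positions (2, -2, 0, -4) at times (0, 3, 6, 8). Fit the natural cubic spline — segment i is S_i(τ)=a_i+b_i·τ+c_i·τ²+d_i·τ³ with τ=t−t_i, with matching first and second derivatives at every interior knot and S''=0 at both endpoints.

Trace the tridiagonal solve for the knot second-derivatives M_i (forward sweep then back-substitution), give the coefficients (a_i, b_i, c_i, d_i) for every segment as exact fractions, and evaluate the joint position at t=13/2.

Δ: Δ0=-4/3, Δ1=2/3, Δ2=-2
row 1: diag=12, rhs=12; c'=1/4, d'=1
row 2: denom=10−3·1/4=37/4; d'=(-16−3·1)/(37/4)=-76/37
back: M2=-76/37
back: M1=1−1/4·-76/37=56/37
M: M0=0, M1=56/37, M2=-76/37, M3=0
seg 0: a=2, c=M0/2=0, d=(M1−M0)/(6·3)=28/333, b=Δ0−h0·(2M0+M1)/6=-232/111
seg 1: a=-2, c=M1/2=28/37, d=(M2−M1)/(6·3)=-22/111, b=Δ1−h1·(2M1+M2)/6=20/111
seg 2: a=0, c=M2/2=-38/37, d=(M3−M2)/(6·2)=19/111, b=Δ2−h2·(2M2+M3)/6=-70/111
t_q=13/2 → seg 2, τ=1/2; S=0+-70/111·τ+-38/37·τ²+19/111·τ³=-163/296

  seg 0: a=2 b=-232/111 c=0 d=28/333
  seg 1: a=-2 b=20/111 c=28/37 d=-22/111
  seg 2: a=0 b=-70/111 c=-38/37 d=19/111
S(13/2) = -163/296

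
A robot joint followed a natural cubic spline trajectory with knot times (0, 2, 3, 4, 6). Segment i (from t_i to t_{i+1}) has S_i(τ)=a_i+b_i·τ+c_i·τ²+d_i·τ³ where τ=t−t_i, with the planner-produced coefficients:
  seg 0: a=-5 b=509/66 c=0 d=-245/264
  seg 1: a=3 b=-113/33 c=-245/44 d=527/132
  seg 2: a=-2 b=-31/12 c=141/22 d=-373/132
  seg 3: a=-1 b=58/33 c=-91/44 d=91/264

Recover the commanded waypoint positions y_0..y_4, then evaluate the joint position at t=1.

y_0 = S_0(0) = a_0 = -5
y_1 = S_1(0) = a_1 = 3
y_2 = S_2(0) = a_2 = -2
y_3 = S_3(0) = a_3 = -1
y_4 = S_3(2) = -3
t_q=1 is in segment 0 (τ=1); S_0(τ)=157/88

y_0=-5 y_1=3 y_2=-2 y_3=-1 y_4=-3
S(1) = 157/88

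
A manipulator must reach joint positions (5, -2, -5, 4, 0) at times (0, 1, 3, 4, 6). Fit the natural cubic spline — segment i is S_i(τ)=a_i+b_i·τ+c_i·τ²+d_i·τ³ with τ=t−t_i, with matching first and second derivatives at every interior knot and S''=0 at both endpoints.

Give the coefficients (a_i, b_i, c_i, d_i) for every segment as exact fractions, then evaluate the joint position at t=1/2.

Δ: Δ0=-7, Δ1=-3/2, Δ2=9, Δ3=-2
row 1: diag=6, rhs=33; c'=1/3, d'=11/2
row 2: denom=6−2·1/3=16/3; d'=(63−2·11/2)/(16/3)=39/4
row 3: denom=6−1·3/16=93/16; d'=(-66−1·39/4)/(93/16)=-404/31
back: M3=-404/31
back: M2=39/4−3/16·-404/31=378/31
back: M1=11/2−1/3·378/31=89/62
M: M0=0, M1=89/62, M2=378/31, M3=-404/31, M4=0
seg 0: a=5, c=M0/2=0, d=(M1−M0)/(6·1)=89/372, b=Δ0−h0·(2M0+M1)/6=-2693/372
seg 1: a=-2, c=M1/2=89/124, d=(M2−M1)/(6·2)=667/744, b=Δ1−h1·(2M1+M2)/6=-1213/186
seg 2: a=-5, c=M2/2=189/31, d=(M3−M2)/(6·1)=-391/93, b=Δ2−h2·(2M2+M3)/6=661/93
seg 3: a=4, c=M3/2=-202/31, d=(M4−M3)/(6·2)=101/93, b=Δ3−h3·(2M3+M4)/6=622/93
t_q=1/2 → seg 0, τ=1/2; S=5+-2693/372·τ+0·τ²+89/372·τ³=1399/992

  seg 0: a=5 b=-2693/372 c=0 d=89/372
  seg 1: a=-2 b=-1213/186 c=89/124 d=667/744
  seg 2: a=-5 b=661/93 c=189/31 d=-391/93
  seg 3: a=4 b=622/93 c=-202/31 d=101/93
S(1/2) = 1399/992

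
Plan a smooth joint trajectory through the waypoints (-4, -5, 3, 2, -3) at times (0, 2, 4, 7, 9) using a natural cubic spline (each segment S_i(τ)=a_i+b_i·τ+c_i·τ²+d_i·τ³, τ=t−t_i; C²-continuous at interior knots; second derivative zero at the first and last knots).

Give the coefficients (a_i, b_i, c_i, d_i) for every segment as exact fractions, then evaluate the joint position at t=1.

  seg 0: a=-4 b=-3931/2064 c=0 d=2899/8256
  seg 1: a=-5 b=2383/1032 c=2899/1376 d=-5207/8256
  seg 2: a=3 b=6539/2064 c=-577/344 d=117/688
  seg 3: a=2 b=-1189/516 c=-101/688 d=101/4128
S(1) = -15283/2752

Δ: Δ0=-1/2, Δ1=4, Δ2=-1/3, Δ3=-5/2
row 1: diag=8, rhs=27; c'=1/4, d'=27/8
row 2: denom=10−2·1/4=19/2; d'=(-26−2·27/8)/(19/2)=-131/38
row 3: denom=10−3·6/19=172/19; d'=(-13−3·-131/38)/(172/19)=-101/344
back: M3=-101/344
back: M2=-131/38−6/19·-101/344=-577/172
back: M1=27/8−1/4·-577/172=2899/688
M: M0=0, M1=2899/688, M2=-577/172, M3=-101/344, M4=0
seg 0: a=-4, c=M0/2=0, d=(M1−M0)/(6·2)=2899/8256, b=Δ0−h0·(2M0+M1)/6=-3931/2064
seg 1: a=-5, c=M1/2=2899/1376, d=(M2−M1)/(6·2)=-5207/8256, b=Δ1−h1·(2M1+M2)/6=2383/1032
seg 2: a=3, c=M2/2=-577/344, d=(M3−M2)/(6·3)=117/688, b=Δ2−h2·(2M2+M3)/6=6539/2064
seg 3: a=2, c=M3/2=-101/688, d=(M4−M3)/(6·2)=101/4128, b=Δ3−h3·(2M3+M4)/6=-1189/516
t_q=1 → seg 0, τ=1; S=-4+-3931/2064·τ+0·τ²+2899/8256·τ³=-15283/2752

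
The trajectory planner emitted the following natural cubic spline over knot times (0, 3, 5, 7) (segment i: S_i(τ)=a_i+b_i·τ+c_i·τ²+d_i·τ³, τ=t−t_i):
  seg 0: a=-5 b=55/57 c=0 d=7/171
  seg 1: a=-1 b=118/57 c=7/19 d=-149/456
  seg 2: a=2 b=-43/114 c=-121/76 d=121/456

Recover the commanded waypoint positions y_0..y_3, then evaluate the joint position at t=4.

y_0 = S_0(0) = a_0 = -5
y_1 = S_1(0) = a_1 = -1
y_2 = S_2(0) = a_2 = 2
y_3 = S_2(2) = -3
t_q=4 is in segment 1 (τ=1); S_1(τ)=169/152

y_0=-5 y_1=-1 y_2=2 y_3=-3
S(4) = 169/152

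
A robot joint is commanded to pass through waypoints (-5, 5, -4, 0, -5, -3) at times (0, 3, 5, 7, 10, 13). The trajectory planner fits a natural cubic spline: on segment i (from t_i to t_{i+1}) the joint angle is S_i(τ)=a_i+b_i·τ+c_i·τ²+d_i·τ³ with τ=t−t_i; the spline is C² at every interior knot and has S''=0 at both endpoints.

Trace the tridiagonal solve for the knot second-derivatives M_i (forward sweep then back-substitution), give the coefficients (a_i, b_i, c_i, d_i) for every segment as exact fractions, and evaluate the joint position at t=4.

Δ: Δ0=10/3, Δ1=-9/2, Δ2=2, Δ3=-5/3, Δ4=2/3
row 1: diag=10, rhs=-47; c'=1/5, d'=-47/10
row 2: denom=8−2·1/5=38/5; d'=(39−2·-47/10)/(38/5)=121/19
row 3: denom=10−2·5/19=180/19; d'=(-22−2·121/19)/(180/19)=-11/3
row 4: denom=12−3·19/60=221/20; d'=(14−3·-11/3)/(221/20)=500/221
back: M4=500/221
back: M3=-11/3−19/60·500/221=-2906/663
back: M2=121/19−5/19·-2906/663=4987/663
back: M1=-47/10−1/5·4987/663=-8227/1326
M: M0=0, M1=-8227/1326, M2=4987/663, M3=-2906/663, M4=500/221, M5=0
seg 0: a=-5, c=M0/2=0, d=(M1−M0)/(6·3)=-8227/23868, b=Δ0−h0·(2M0+M1)/6=5689/884
seg 1: a=5, c=M1/2=-8227/2652, d=(M2−M1)/(6·2)=6067/5304, b=Δ1−h1·(2M1+M2)/6=-1269/442
seg 2: a=-4, c=M2/2=4987/1326, d=(M3−M2)/(6·2)=-877/884, b=Δ2−h2·(2M2+M3)/6=-1030/663
seg 3: a=0, c=M3/2=-1453/663, d=(M4−M3)/(6·3)=2203/5967, b=Δ3−h3·(2M3+M4)/6=1051/663
seg 4: a=-5, c=M4/2=250/221, d=(M5−M4)/(6·3)=-250/1989, b=Δ4−h4·(2M4+M5)/6=-1058/663
t_q=4 → seg 1, τ=1; S=5+-1269/442·τ+-8227/2652·τ²+6067/5304·τ³=905/5304

  seg 0: a=-5 b=5689/884 c=0 d=-8227/23868
  seg 1: a=5 b=-1269/442 c=-8227/2652 d=6067/5304
  seg 2: a=-4 b=-1030/663 c=4987/1326 d=-877/884
  seg 3: a=0 b=1051/663 c=-1453/663 d=2203/5967
  seg 4: a=-5 b=-1058/663 c=250/221 d=-250/1989
S(4) = 905/5304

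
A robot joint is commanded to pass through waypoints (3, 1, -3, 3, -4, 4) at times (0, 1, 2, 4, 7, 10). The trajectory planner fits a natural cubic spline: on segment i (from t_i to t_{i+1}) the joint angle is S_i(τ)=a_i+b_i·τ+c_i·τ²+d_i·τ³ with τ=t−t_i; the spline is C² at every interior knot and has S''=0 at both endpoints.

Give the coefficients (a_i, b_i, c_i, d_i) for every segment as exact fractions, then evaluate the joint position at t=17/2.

  seg 0: a=3 b=-2551/2361 c=0 d=-2171/2361
  seg 1: a=1 b=-9064/2361 c=-2171/787 d=6133/2361
  seg 2: a=-3 b=-3691/2361 c=3962/787 d=-6499/4722
  seg 3: a=3 b=4859/2361 c=-2537/787 d=1385/2361
  seg 4: a=-4 b=-3412/2361 c=1618/787 d=-1618/7083
S(17/2) = -7281/3148

Δ: Δ0=-2, Δ1=-4, Δ2=3, Δ3=-7/3, Δ4=8/3
row 1: diag=4, rhs=-12; c'=1/4, d'=-3
row 2: denom=6−1·1/4=23/4; d'=(42−1·-3)/(23/4)=180/23
row 3: denom=10−2·8/23=214/23; d'=(-32−2·180/23)/(214/23)=-548/107
row 4: denom=12−3·69/214=2361/214; d'=(30−3·-548/107)/(2361/214)=3236/787
back: M4=3236/787
back: M3=-548/107−69/214·3236/787=-5074/787
back: M2=180/23−8/23·-5074/787=7924/787
back: M1=-3−1/4·7924/787=-4342/787
M: M0=0, M1=-4342/787, M2=7924/787, M3=-5074/787, M4=3236/787, M5=0
seg 0: a=3, c=M0/2=0, d=(M1−M0)/(6·1)=-2171/2361, b=Δ0−h0·(2M0+M1)/6=-2551/2361
seg 1: a=1, c=M1/2=-2171/787, d=(M2−M1)/(6·1)=6133/2361, b=Δ1−h1·(2M1+M2)/6=-9064/2361
seg 2: a=-3, c=M2/2=3962/787, d=(M3−M2)/(6·2)=-6499/4722, b=Δ2−h2·(2M2+M3)/6=-3691/2361
seg 3: a=3, c=M3/2=-2537/787, d=(M4−M3)/(6·3)=1385/2361, b=Δ3−h3·(2M3+M4)/6=4859/2361
seg 4: a=-4, c=M4/2=1618/787, d=(M5−M4)/(6·3)=-1618/7083, b=Δ4−h4·(2M4+M5)/6=-3412/2361
t_q=17/2 → seg 4, τ=3/2; S=-4+-3412/2361·τ+1618/787·τ²+-1618/7083·τ³=-7281/3148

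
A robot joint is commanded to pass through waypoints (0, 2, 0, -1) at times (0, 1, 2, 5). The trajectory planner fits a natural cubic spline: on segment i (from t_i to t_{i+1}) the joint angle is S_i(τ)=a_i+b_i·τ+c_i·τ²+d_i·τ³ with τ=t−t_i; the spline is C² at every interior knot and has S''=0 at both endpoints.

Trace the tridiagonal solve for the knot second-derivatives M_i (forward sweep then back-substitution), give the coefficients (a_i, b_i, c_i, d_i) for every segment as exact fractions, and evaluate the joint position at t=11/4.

Δ: Δ0=2, Δ1=-2, Δ2=-1/3
row 1: diag=4, rhs=-24; c'=1/4, d'=-6
row 2: denom=8−1·1/4=31/4; d'=(10−1·-6)/(31/4)=64/31
back: M2=64/31
back: M1=-6−1/4·64/31=-202/31
M: M0=0, M1=-202/31, M2=64/31, M3=0
seg 0: a=0, c=M0/2=0, d=(M1−M0)/(6·1)=-101/93, b=Δ0−h0·(2M0+M1)/6=287/93
seg 1: a=2, c=M1/2=-101/31, d=(M2−M1)/(6·1)=133/93, b=Δ1−h1·(2M1+M2)/6=-16/93
seg 2: a=0, c=M2/2=32/31, d=(M3−M2)/(6·3)=-32/279, b=Δ2−h2·(2M2+M3)/6=-223/93
t_q=11/4 → seg 2, τ=3/4; S=0+-223/93·τ+32/31·τ²+-32/279·τ³=-157/124

  seg 0: a=0 b=287/93 c=0 d=-101/93
  seg 1: a=2 b=-16/93 c=-101/31 d=133/93
  seg 2: a=0 b=-223/93 c=32/31 d=-32/279
S(11/4) = -157/124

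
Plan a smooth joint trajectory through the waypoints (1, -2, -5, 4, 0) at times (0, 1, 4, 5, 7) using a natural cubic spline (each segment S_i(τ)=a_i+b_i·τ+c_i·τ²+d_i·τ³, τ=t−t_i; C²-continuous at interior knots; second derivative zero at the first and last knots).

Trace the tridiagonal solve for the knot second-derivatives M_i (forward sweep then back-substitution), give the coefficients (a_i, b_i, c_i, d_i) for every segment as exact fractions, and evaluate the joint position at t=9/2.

  seg 0: a=1 b=-121/46 c=0 d=-17/46
  seg 1: a=-2 b=-86/23 c=-51/46 d=31/46
  seg 2: a=-5 b=359/46 c=114/23 d=-173/46
  seg 3: a=4 b=148/23 c=-291/46 d=97/92
S(9/2) = -121/368

Δ: Δ0=-3, Δ1=-1, Δ2=9, Δ3=-2
row 1: diag=8, rhs=12; c'=3/8, d'=3/2
row 2: denom=8−3·3/8=55/8; d'=(60−3·3/2)/(55/8)=444/55
row 3: denom=6−1·8/55=322/55; d'=(-66−1·444/55)/(322/55)=-291/23
back: M3=-291/23
back: M2=444/55−8/55·-291/23=228/23
back: M1=3/2−3/8·228/23=-51/23
M: M0=0, M1=-51/23, M2=228/23, M3=-291/23, M4=0
seg 0: a=1, c=M0/2=0, d=(M1−M0)/(6·1)=-17/46, b=Δ0−h0·(2M0+M1)/6=-121/46
seg 1: a=-2, c=M1/2=-51/46, d=(M2−M1)/(6·3)=31/46, b=Δ1−h1·(2M1+M2)/6=-86/23
seg 2: a=-5, c=M2/2=114/23, d=(M3−M2)/(6·1)=-173/46, b=Δ2−h2·(2M2+M3)/6=359/46
seg 3: a=4, c=M3/2=-291/46, d=(M4−M3)/(6·2)=97/92, b=Δ3−h3·(2M3+M4)/6=148/23
t_q=9/2 → seg 2, τ=1/2; S=-5+359/46·τ+114/23·τ²+-173/46·τ³=-121/368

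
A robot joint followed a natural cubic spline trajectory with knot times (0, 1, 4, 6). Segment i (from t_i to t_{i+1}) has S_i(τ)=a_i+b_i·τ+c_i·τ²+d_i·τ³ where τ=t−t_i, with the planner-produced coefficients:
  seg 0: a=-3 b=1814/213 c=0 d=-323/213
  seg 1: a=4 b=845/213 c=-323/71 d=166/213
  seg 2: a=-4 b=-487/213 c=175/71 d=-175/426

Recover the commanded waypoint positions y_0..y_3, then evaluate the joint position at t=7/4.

y_0 = S_0(0) = a_0 = -3
y_1 = S_1(0) = a_1 = 4
y_2 = S_2(0) = a_2 = -4
y_3 = S_2(2) = -2
t_q=7/4 is in segment 1 (τ=3/4); S_1(τ)=10781/2272

y_0=-3 y_1=4 y_2=-4 y_3=-2
S(7/4) = 10781/2272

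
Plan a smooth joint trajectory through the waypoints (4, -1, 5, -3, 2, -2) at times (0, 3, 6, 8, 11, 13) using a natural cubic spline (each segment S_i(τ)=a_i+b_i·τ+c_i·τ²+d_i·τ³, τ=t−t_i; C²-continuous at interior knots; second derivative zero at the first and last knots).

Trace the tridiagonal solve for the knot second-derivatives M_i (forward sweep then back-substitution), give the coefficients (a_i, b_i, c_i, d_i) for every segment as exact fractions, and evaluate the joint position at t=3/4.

  seg 0: a=4 b=-10579/3207 c=0 d=5234/28863
  seg 1: a=-1 b=5123/3207 c=5234/3207 d=-14411/28863
  seg 2: a=5 b=-6706/3207 c=-3059/1069 d=3058/3207
  seg 3: a=-3 b=-6718/3207 c=3057/1069 d=-5150/9621
  seg 4: a=2 b=1958/3207 c=-2093/1069 d=2093/6414
S(3/4) = 54817/34208

Δ: Δ0=-5/3, Δ1=2, Δ2=-4, Δ3=5/3, Δ4=-2
row 1: diag=12, rhs=22; c'=1/4, d'=11/6
row 2: denom=10−3·1/4=37/4; d'=(-36−3·11/6)/(37/4)=-166/37
row 3: denom=10−2·8/37=354/37; d'=(34−2·-166/37)/(354/37)=265/59
row 4: denom=10−3·37/118=1069/118; d'=(-22−3·265/59)/(1069/118)=-4186/1069
back: M4=-4186/1069
back: M3=265/59−37/118·-4186/1069=6114/1069
back: M2=-166/37−8/37·6114/1069=-6118/1069
back: M1=11/6−1/4·-6118/1069=10468/3207
M: M0=0, M1=10468/3207, M2=-6118/1069, M3=6114/1069, M4=-4186/1069, M5=0
seg 0: a=4, c=M0/2=0, d=(M1−M0)/(6·3)=5234/28863, b=Δ0−h0·(2M0+M1)/6=-10579/3207
seg 1: a=-1, c=M1/2=5234/3207, d=(M2−M1)/(6·3)=-14411/28863, b=Δ1−h1·(2M1+M2)/6=5123/3207
seg 2: a=5, c=M2/2=-3059/1069, d=(M3−M2)/(6·2)=3058/3207, b=Δ2−h2·(2M2+M3)/6=-6706/3207
seg 3: a=-3, c=M3/2=3057/1069, d=(M4−M3)/(6·3)=-5150/9621, b=Δ3−h3·(2M3+M4)/6=-6718/3207
seg 4: a=2, c=M4/2=-2093/1069, d=(M5−M4)/(6·2)=2093/6414, b=Δ4−h4·(2M4+M5)/6=1958/3207
t_q=3/4 → seg 0, τ=3/4; S=4+-10579/3207·τ+0·τ²+5234/28863·τ³=54817/34208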